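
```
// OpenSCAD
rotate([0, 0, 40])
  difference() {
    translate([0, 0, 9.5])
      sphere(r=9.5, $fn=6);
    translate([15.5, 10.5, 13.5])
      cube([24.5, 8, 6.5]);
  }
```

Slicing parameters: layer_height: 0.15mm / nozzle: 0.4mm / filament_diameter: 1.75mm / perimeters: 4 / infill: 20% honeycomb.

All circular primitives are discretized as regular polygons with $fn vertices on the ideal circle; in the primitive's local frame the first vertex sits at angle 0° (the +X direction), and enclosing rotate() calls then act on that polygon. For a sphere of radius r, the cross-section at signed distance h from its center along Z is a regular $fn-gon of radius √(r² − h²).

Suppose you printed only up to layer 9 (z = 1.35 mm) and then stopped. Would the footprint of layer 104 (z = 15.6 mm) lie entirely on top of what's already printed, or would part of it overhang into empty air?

Compare the two slices. At z = 1.35: the r=9.5 sphere contributes a regular 6-gon of circumradius √(9.5²−8.15²) = 4.881 (area = (6/2)·4.881²·sin(360°/6) = 61.91 mm²); the cube at (15.5, 10.5) is absent (z outside [13.5, 20]); Subtracting the remaining from the first: none of the subtracted shapes is present at this height, so the r=9.5 sphere is unchanged — area = 61.91 mm²; (whole slice rotated 40° about Z — lengths, areas and connectivity unchanged). At z = 15.6: the r=9.5 sphere slices to a regular 6-gon of circumradius 7.283 (√(r²−h²) with h=6.1 from center) (area = (6/2)·7.283²·sin(360°/6) = 137.80 mm²); the 24.5×8 cube at (15.5, 10.5) contributes its full rectangle (area 196.00 mm²); Subtracting the remaining from the first: starting from the r=9.5 sphere (137.80 mm²), the 24.5×8 cube at (15.5, 10.5) misses the remaining region (no effect) — area = 137.80 mm²; (whole slice rotated 40° about Z — lengths, areas and connectivity unchanged). Checking containment: at z = 15.6 the cross-section extends beyond the z = 1.35 cross-section by about 75.90 mm².

part overhangs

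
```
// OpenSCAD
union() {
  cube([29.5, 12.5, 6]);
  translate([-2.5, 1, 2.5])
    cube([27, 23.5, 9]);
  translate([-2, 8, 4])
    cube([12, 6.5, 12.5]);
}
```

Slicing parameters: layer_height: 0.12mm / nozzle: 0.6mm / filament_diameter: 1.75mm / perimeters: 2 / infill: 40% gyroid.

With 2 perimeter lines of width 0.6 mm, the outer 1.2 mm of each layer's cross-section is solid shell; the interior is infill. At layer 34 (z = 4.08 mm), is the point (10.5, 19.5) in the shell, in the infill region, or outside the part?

infill

At z = 4.08 mm: the cube is present — its section is the full 29.5×12.5 rectangle; the cube at (-2.5, 1) (footprint 27×23.5) is included at this height; the 12×6.5 cube at (-2, 8) contributes its full rectangle; Merging all regions: the regions partially overlap (shared area 359.75 mm²), so overlapping operands fuse into one piece — 1 connected region. Overall, the cross-section is a single solid region. The nearest boundary edge runs (-2.50, 24.50)→(24.50, 24.50); distance from the point to it = 5.00 mm. The point is inside the cross-section and 5.00 mm from the nearest boundary — more than the 1.2 mm shell width (2 × 0.6), so it's in the infill interior.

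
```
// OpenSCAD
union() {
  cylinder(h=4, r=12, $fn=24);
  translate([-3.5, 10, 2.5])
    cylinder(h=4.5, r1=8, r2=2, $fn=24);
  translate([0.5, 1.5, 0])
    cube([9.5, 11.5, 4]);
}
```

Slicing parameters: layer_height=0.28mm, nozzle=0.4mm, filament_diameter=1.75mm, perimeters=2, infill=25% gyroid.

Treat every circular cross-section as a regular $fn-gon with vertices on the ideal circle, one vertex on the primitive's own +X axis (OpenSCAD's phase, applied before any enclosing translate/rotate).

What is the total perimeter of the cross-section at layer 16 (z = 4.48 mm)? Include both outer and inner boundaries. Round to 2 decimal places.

33.58 mm

At z = 4.48 mm: the cylinder does not reach this height (z outside [0, 4]); the cone at (-3.5, 10) contributes a regular 24-gon of circumradius 5.360 (interpolated between r1=8 and r2=2 at t=0.440) (perimeter = 2·24·5.360·sin(180°/24) = 33.58 mm); the cube at (0.5, 1.5) is not intersected at this z (z outside [0, 4]); Taking the union: only the cone at (-3.5, 10) is present, so the union is just that shape — boundary = 33.58 mm. Overall, the cross-section is a single solid region. Total boundary length (outer) = 33.58 mm.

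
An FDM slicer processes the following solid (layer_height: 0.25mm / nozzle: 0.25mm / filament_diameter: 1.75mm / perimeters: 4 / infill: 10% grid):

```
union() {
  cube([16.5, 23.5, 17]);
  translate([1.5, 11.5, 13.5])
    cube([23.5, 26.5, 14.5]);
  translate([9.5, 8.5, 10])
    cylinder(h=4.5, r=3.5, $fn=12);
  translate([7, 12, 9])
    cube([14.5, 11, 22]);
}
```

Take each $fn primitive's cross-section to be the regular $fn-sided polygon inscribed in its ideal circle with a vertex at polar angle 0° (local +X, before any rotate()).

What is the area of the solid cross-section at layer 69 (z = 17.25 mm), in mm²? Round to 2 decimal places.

622.75 mm²

At z = 17.25 mm: the cube does not reach this height (z outside [0, 17]); the cube at (1.5, 11.5) (footprint 23.5×26.5) is included at this height (area 622.75 mm²); the cylinder at (9.5, 8.5) does not reach this height (z outside [10, 14.5]); the cube at (7, 12) is present — its section is the full 14.5×11 rectangle (area 159.50 mm²); Combining (union): the 14.5×11 cube at (7, 12) lies entirely inside the 23.5×26.5 cube at (1.5, 11.5), so the union is just the 23.5×26.5 cube at (1.5, 11.5) — area = 622.75 mm². Overall, the cross-section is a single solid region. Net area = 622.75 mm².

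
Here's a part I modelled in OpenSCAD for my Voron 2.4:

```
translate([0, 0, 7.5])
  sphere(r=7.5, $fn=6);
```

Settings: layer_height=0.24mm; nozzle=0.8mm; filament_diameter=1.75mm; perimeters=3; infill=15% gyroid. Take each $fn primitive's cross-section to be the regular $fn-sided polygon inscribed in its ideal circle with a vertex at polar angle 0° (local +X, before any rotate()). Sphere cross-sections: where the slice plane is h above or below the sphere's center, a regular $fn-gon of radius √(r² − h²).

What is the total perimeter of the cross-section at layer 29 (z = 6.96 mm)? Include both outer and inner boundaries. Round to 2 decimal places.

44.88 mm

At z = 6.96 mm: the r=7.5 sphere contributes a regular 6-gon of circumradius √(7.5²−0.54²) = 7.481 (perimeter = 2·6·7.481·sin(180°/6) = 44.88 mm). Overall, the cross-section is a single solid region. Total boundary length (outer) = 44.88 mm.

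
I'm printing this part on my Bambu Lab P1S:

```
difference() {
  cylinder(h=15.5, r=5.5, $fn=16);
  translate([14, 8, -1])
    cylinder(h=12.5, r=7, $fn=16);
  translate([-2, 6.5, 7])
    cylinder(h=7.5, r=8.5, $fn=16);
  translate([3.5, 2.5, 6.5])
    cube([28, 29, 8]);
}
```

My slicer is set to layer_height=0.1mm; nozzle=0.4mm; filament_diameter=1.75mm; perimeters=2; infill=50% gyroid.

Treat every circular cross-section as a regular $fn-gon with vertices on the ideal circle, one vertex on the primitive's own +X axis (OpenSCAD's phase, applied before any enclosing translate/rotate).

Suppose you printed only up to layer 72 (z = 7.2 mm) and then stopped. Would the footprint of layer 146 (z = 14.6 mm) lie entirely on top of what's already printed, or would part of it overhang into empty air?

Compare the two slices. At z = 7.2: the cylinder: section is a regular 16-gon, circumradius r=5.5 (area = (16/2)·5.500²·sin(360°/16) = 92.61 mm²); the r=7 cylinder at (14, 8) gives a regular 16-gon of circumradius 7 (constant along its height) (area = (16/2)·7.000²·sin(360°/16) = 150.01 mm²); the cylinder at (-2, 6.5): section is a regular 16-gon, circumradius r=8.5 (area = (16/2)·8.500²·sin(360°/16) = 221.19 mm²); the cube at (3.5, 2.5) is present — its section is the full 28×29 rectangle (area 812.00 mm²); Taking the first minus the rest: starting from the r=5.5 cylinder (92.61 mm²), the r=7 cylinder at (14, 8) misses the remaining region (no effect); the r=8.5 cylinder at (-2, 6.5) partially overlaps it — only the 56.73 mm² overlap (of its 221.19 mm²) is removed, clipping the outline; the 28×29 cube at (3.5, 2.5) misses the remaining region (no effect) — area = 35.88 mm². At z = 14.6: the cylinder: section is a regular 16-gon, circumradius r=5.5 (area = (16/2)·5.500²·sin(360°/16) = 92.61 mm²); the cylinder at (14, 8) is not intersected at this z (z outside [-1, 11.5]); the cylinder at (-2, 6.5) is not intersected at this z (z outside [7, 14.5]); the cube at (3.5, 2.5) does not reach this height (z outside [6.5, 14.5]); Subtracting the remaining from the first: none of the subtracted shapes is present at this height, so the r=5.5 cylinder is unchanged — area = 92.61 mm². Checking containment: at z = 14.6 the cross-section extends beyond the z = 7.2 cross-section by about 56.73 mm².

part overhangs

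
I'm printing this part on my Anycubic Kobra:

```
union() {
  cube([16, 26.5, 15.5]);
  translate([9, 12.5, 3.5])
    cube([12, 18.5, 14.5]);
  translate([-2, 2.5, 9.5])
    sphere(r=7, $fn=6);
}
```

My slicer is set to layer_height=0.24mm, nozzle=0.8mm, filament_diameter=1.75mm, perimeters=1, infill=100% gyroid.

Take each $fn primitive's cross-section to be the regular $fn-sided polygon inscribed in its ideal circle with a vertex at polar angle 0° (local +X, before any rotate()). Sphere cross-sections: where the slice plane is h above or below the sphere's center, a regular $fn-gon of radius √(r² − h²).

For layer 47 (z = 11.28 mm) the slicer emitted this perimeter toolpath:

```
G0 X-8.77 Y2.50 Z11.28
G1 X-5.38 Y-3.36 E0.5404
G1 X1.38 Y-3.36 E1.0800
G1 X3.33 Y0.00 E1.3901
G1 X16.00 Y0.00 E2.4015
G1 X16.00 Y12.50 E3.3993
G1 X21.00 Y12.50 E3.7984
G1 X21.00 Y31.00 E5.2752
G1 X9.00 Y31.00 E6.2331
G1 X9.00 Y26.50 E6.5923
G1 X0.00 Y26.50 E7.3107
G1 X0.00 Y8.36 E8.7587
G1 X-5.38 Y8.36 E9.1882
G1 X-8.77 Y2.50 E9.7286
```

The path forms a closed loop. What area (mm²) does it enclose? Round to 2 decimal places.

638.83 mm²

Apply the shoelace formula to the sequence of (X, Y) vertices; enclosed area = 638.83 mm².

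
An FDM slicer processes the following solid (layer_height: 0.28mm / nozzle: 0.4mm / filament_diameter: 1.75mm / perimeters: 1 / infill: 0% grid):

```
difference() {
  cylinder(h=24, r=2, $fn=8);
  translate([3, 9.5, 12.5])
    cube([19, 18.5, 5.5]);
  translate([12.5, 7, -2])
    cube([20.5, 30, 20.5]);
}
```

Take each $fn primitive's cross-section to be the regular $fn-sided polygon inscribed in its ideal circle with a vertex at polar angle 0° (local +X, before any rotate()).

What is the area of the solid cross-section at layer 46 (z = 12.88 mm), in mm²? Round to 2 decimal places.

At z = 12.88 mm: the cylinder: section is a regular 8-gon, circumradius r=2 (area = (8/2)·2.000²·sin(360°/8) = 11.31 mm²); the cube at (3, 9.5) (footprint 19×18.5) is included at this height (area 351.50 mm²); the 20.5×30 cube at (12.5, 7) contributes its full rectangle (area 615.00 mm²); Subtracting the remaining from the first: starting from the r=2 cylinder (11.31 mm²), the 19×18.5 cube at (3, 9.5) misses the remaining region (no effect); the 20.5×30 cube at (12.5, 7) misses the remaining region (no effect) — area = 11.31 mm². Overall, the cross-section is a single solid region. Net area = 11.31 mm².

11.31 mm²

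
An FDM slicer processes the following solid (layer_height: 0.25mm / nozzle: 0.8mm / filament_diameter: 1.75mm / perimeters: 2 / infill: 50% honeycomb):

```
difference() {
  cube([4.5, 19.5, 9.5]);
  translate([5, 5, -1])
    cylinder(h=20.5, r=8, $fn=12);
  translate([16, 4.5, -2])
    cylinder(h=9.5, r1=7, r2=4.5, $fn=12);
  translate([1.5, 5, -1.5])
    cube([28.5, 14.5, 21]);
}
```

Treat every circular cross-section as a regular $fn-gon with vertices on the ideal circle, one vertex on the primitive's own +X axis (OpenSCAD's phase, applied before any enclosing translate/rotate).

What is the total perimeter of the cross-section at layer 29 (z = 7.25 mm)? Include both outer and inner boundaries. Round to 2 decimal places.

At z = 7.25 mm: the cube (footprint 4.5×19.5) is included at this height (perimeter 48.00 mm); the r=8 cylinder at (5, 5) gives a regular 12-gon of circumradius 8 (constant along its height) (perimeter = 2·12·8.000·sin(180°/12) = 49.69 mm); the cone at (16, 4.5): at t=0.974 of its height the radius interpolates to r₁+(r₂−r₁)t = 4.566, giving a regular 12-gon of that circumradius (perimeter = 2·12·4.566·sin(180°/12) = 28.36 mm); the 28.5×14.5 cube at (1.5, 5) contributes its full rectangle (perimeter 86.00 mm); Subtracting the remaining from the first: starting from the 4.5×19.5 cube, the r=8 cylinder at (5, 5) partially overlaps it — only the 54.82 mm² overlap (of its 192.00 mm²) is removed, clipping the outline; the cone at (16, 4.5) misses the remaining region (no effect); the 28.5×14.5 cube at (1.5, 5) partially overlaps it — only the 21.11 mm² overlap (of its 413.25 mm²) is removed, clipping the outline — boundary = 19.44 mm. Overall, the cross-section is a single solid region. Total boundary length (outer) = 19.44 mm.

19.44 mm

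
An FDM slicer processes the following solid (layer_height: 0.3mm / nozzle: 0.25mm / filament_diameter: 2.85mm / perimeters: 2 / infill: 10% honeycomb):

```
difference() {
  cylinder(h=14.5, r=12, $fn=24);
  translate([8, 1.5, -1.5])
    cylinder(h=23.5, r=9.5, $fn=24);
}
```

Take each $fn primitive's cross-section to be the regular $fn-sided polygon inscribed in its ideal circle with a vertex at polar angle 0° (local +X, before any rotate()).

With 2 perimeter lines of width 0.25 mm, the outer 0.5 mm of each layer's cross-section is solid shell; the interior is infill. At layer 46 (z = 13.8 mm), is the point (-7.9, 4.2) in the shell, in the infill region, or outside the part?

infill

At z = 13.8 mm: the r=12 cylinder gives a regular 24-gon of circumradius 12 (constant along its height); the cylinder at (8, 1.5): section is a regular 24-gon, circumradius r=9.5; Taking the first minus the rest: starting from the r=12 cylinder, the r=9.5 cylinder at (8, 1.5) partially overlaps it — only the 185.31 mm² overlap (of its 280.30 mm²) is removed, clipping the outline — 1 connected region. Overall, the cross-section is a single solid region. The nearest boundary edge runs (-11.59, 3.11)→(-10.39, 6.00); distance from the point to it = 2.99 mm. The point is inside the cross-section and 2.99 mm from the nearest boundary — more than the 0.5 mm shell width (2 × 0.25), so it's in the infill interior.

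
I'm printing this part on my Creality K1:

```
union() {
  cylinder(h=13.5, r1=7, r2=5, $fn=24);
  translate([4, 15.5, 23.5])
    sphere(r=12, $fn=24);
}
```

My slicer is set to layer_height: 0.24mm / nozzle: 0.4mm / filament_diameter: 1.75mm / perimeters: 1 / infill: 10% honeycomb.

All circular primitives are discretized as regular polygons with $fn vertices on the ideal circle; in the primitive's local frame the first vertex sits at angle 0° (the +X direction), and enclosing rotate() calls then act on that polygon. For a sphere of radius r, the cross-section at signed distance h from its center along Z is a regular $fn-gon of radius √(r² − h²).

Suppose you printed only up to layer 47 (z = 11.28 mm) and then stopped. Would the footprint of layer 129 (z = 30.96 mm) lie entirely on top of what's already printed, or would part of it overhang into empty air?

Compare the two slices. At z = 11.28: the cone: at t=0.836 of its height the radius interpolates to r₁+(r₂−r₁)t = 5.329, giving a regular 24-gon of that circumradius (area = (24/2)·5.329²·sin(360°/24) = 88.20 mm²); the sphere at (4, 15.5) is not intersected at this z (|z−center|=12.220 > r=12); Combining (union): only the cone is present, so the union is just that shape — area = 88.20 mm². At z = 30.96: the cone does not reach this height (z outside [0, 13.5]); the r=12 sphere at (4, 15.5) contributes a regular 24-gon of circumradius √(12²−7.46²) = 9.399 (area = (24/2)·9.399²·sin(360°/24) = 274.39 mm²); Combining (union): only the r=12 sphere at (4, 15.5) is present, so the union is just that shape — area = 274.39 mm². Checking containment: at z = 30.96 the cross-section extends beyond the z = 11.28 cross-section by about 274.39 mm².

part overhangs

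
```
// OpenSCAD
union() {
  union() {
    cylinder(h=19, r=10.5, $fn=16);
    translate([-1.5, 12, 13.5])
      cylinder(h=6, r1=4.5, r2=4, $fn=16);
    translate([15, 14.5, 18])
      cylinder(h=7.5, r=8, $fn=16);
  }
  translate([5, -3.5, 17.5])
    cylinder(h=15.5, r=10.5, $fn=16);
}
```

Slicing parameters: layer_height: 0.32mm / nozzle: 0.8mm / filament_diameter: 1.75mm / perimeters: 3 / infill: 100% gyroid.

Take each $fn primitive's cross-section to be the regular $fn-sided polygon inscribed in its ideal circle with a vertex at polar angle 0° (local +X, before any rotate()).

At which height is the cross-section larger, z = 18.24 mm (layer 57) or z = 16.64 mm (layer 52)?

Layer 57 (z = 18.24): the cylinder: section is a regular 16-gon, circumradius r=10.5 (area = (16/2)·10.500²·sin(360°/16) = 337.53 mm²); the cone at (-1.5, 12) (r1=4.5→r2=4) has section circumradius 4.105 here — a regular 16-gon (area = (16/2)·4.105²·sin(360°/16) = 51.59 mm²); the cylinder at (15, 14.5): section is a regular 16-gon, circumradius r=8 (area = (16/2)·8.000²·sin(360°/16) = 195.93 mm²); Taking the union: the regions partially overlap — summed areas 585.05 mm² minus the doubly-counted overlap 10.86 mm² gives 574.19 mm² — area = 574.19 mm²; the r=10.5 cylinder at (5, -3.5) contributes a regular 16-gon of circumradius 10.5 (area = (16/2)·10.500²·sin(360°/16) = 337.53 mm²); Merging all regions: the regions partially overlap — summed areas 911.72 mm² minus the doubly-counted overlap 212.66 mm² gives 699.06 mm² — area = 699.06 mm². So its area = 699.06 mm². Layer 52 (z = 16.64): the cylinder: section is a regular 16-gon, circumradius r=10.5 (area = (16/2)·10.500²·sin(360°/16) = 337.53 mm²); the cone at (-1.5, 12) contributes a regular 16-gon of circumradius 4.238 (interpolated between r1=4.5 and r2=4 at t=0.523) (area = (16/2)·4.238²·sin(360°/16) = 54.99 mm²); the cylinder at (15, 14.5) is not intersected at this z (z outside [18, 25.5]); Combining (union): the regions partially overlap — summed areas 392.52 mm² minus the doubly-counted overlap 11.91 mm² gives 380.61 mm² — area = 380.61 mm²; the cylinder at (5, -3.5) does not reach this height (z outside [17.5, 33]); Taking the union: only that combined region is present, so the union is just that shape — area = 380.61 mm². So its area = 380.61 mm². Layer 57 is larger (699.06 vs 380.61 mm²).

layer 57 (z = 18.24 mm)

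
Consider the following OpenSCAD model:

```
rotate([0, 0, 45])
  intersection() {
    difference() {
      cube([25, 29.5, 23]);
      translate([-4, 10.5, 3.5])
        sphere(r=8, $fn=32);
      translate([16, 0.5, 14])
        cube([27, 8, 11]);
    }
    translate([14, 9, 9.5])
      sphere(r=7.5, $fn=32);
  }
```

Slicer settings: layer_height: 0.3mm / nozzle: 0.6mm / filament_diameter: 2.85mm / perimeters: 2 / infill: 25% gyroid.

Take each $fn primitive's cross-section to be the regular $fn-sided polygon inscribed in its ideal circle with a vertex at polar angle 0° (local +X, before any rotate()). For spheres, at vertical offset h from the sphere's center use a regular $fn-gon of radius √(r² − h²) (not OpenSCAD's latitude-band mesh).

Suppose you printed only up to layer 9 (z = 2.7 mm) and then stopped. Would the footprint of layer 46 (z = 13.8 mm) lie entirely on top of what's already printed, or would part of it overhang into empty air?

Compare the two slices. At z = 2.7: the cube (footprint 25×29.5) is included at this height (area 737.50 mm²); the sphere at (-4, 10.5): section is a regular 32-gon, circumradius = √(r²−h²) = √(8²−0.8²) = 7.960 (area = (32/2)·7.960²·sin(360°/32) = 197.77 mm²); the cube at (16, 0.5) is absent (z outside [14, 25]); Taking the first minus the rest: starting from the 25×29.5 cube (737.50 mm²), the r=8 sphere at (-4, 10.5) partially overlaps it — only the 38.22 mm² overlap (of its 197.77 mm²) is removed, clipping the outline — area = 699.28 mm²; the r=7.5 sphere at (14, 9) contributes a regular 32-gon of circumradius √(7.5²−6.8²) = 3.164 (area = (32/2)·3.164²·sin(360°/32) = 31.25 mm²); Taking the intersection: the r=7.5 sphere at (14, 9) lies inside that combined region, so the common part is the r=7.5 sphere at (14, 9) itself — area = 31.25 mm²; (rotated 45° about Z; rotation is an isometry so areas/perimeters/island counts are preserved). At z = 13.8: the cube is present — its section is the full 25×29.5 rectangle (area 737.50 mm²); the sphere at (-4, 10.5) does not reach this height (|z−center|=10.300 > r=8); the cube at (16, 0.5) is absent (z outside [14, 25]); Taking the first minus the rest: none of the subtracted shapes is present at this height, so the 25×29.5 cube is unchanged — area = 737.50 mm²; the sphere at (14, 9): section is a regular 32-gon, circumradius = √(r²−h²) = √(7.5²−4.3²) = 6.145 (area = (32/2)·6.145²·sin(360°/32) = 117.87 mm²); After intersecting: the r=7.5 sphere at (14, 9) lies inside that combined region, so the common part is the r=7.5 sphere at (14, 9) itself — area = 117.87 mm²; (whole slice rotated 45° about Z — lengths, areas and connectivity unchanged). Checking containment: at z = 13.8 the cross-section extends beyond the z = 2.7 cross-section by about 86.62 mm².

part overhangs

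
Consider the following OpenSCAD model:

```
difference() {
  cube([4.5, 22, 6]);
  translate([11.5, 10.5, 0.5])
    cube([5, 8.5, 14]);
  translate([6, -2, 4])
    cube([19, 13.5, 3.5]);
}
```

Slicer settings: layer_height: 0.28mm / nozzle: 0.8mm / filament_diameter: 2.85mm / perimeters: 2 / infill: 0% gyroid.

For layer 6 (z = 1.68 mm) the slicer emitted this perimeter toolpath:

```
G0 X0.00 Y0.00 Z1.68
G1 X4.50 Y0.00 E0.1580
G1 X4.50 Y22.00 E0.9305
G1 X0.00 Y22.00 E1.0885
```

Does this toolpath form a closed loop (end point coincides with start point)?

no

Start point (G0): (0.00, 0.00). End point (last G1): the path does not return to the start — open.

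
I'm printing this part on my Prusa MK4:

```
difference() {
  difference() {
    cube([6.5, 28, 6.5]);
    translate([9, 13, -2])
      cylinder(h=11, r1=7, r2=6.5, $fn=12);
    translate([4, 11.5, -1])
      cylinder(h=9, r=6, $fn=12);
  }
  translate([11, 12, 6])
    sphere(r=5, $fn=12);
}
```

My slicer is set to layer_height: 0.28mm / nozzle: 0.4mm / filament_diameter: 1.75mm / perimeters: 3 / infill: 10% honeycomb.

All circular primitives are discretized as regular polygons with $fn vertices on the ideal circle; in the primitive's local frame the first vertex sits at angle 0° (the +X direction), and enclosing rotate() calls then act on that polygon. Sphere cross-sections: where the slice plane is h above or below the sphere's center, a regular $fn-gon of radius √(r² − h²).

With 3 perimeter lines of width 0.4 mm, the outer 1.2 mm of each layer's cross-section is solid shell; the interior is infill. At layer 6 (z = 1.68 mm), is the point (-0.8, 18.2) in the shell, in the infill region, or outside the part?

outside

At z = 1.68 mm: the cube is present — its section is the full 6.5×28 rectangle; the cone at (9, 13) contributes a regular 12-gon of circumradius 6.833 (interpolated between r1=7 and r2=6.5 at t=0.335); the r=6 cylinder at (4, 11.5) gives a regular 12-gon of circumradius 6 (constant along its height); Taking the first minus the rest: starting from the 6.5×28 cube, the cone at (9, 13) partially overlaps it — only the 37.54 mm² overlap (of its 140.06 mm²) is removed, clipping the outline; the r=6 cylinder at (4, 11.5) partially overlaps it — only the 37.02 mm² overlap (of its 108.00 mm²) is removed, clipping the outline — 2 connected regions; the sphere at (11, 12): section is a regular 12-gon, circumradius = √(r²−h²) = √(5²−4.32²) = 2.517; Taking the first minus the rest: starting from the result so far, the r=5 sphere at (11, 12) misses the remaining region (no effect) — 2 connected regions. Overall, the cross-section has 2 separate islands. The nearest boundary edge runs (0.00, 15.70)→(0.00, 28.00); distance from the point to it = 0.80 mm. The point is not inside any of the regions above, so it lies outside the cross-section (0.80 mm from the nearest boundary).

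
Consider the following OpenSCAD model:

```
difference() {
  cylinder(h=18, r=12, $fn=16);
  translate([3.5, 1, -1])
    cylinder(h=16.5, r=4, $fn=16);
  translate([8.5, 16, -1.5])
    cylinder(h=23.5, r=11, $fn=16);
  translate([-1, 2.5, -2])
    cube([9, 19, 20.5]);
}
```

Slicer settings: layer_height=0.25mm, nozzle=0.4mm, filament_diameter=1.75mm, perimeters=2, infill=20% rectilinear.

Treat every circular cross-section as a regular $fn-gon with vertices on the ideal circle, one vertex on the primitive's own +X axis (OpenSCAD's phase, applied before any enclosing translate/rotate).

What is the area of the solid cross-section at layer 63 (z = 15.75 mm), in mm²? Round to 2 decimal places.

At z = 15.75 mm: the cylinder: section is a regular 16-gon, circumradius r=12 (area = (16/2)·12.000²·sin(360°/16) = 440.85 mm²); the cylinder at (3.5, 1) does not reach this height (z outside [-1, 15.5]); the cylinder at (8.5, 16): section is a regular 16-gon, circumradius r=11 (area = (16/2)·11.000²·sin(360°/16) = 370.44 mm²); the 9×19 cube at (-1, 2.5) contributes its full rectangle (area 171.00 mm²); After the difference (first − rest): starting from the r=12 cylinder (440.85 mm²), the r=11 cylinder at (8.5, 16) partially overlaps it — only the 42.69 mm² overlap (of its 370.44 mm²) is removed, clipping the outline; the 9×19 cube at (-1, 2.5) partially overlaps it — only the 39.25 mm² overlap (of its 171.00 mm²) is removed, clipping the outline — area = 358.91 mm². Overall, the cross-section is a single solid region. Net area = 358.91 mm².

358.91 mm²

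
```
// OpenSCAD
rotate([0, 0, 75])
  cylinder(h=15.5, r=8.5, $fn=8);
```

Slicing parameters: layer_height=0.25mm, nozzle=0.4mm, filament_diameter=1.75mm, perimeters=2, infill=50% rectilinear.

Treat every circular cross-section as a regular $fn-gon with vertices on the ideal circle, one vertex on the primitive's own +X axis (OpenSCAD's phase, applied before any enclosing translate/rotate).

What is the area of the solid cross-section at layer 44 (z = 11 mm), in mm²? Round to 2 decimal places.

204.35 mm²

At z = 11 mm: the r=8.5 cylinder gives a regular 8-gon of circumradius 8.5 (constant along its height) (area = (8/2)·8.500²·sin(360°/8) = 204.35 mm²); (rotated 75° about Z; rotation is an isometry so areas/perimeters/island counts are preserved). Overall, the cross-section is a single solid region. Net area = 204.35 mm².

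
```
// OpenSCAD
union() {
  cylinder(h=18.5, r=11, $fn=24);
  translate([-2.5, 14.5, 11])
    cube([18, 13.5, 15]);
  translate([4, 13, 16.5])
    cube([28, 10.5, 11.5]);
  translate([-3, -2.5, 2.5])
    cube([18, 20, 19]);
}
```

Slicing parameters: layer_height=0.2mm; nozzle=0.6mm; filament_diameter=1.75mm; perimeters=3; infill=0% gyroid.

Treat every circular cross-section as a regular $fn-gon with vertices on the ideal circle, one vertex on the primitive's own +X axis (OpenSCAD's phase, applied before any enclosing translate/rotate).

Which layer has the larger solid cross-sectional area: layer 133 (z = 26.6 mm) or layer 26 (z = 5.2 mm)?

layer 26 (z = 5.2 mm)

Layer 133 (z = 26.6): the cylinder is absent (z outside [0, 18.5]); the cube at (-2.5, 14.5) is absent (z outside [11, 26]); the 28×10.5 cube at (4, 13) contributes its full rectangle (area 294.00 mm²); the cube at (-3, -2.5) is not intersected at this z (z outside [2.5, 21.5]); Taking the union: only the 28×10.5 cube at (4, 13) is present, so the union is just that shape — area = 294.00 mm². So its area = 294.00 mm². Layer 26 (z = 5.2): the r=11 cylinder contributes a regular 24-gon of circumradius 11 (area = (24/2)·11.000²·sin(360°/24) = 375.81 mm²); the cube at (-2.5, 14.5) is not intersected at this z (z outside [11, 26]); the cube at (4, 13) is absent (z outside [16.5, 28]); the cube at (-3, -2.5) is present — its section is the full 18×20 rectangle (area 360.00 mm²); Merging all regions: the regions partially overlap — summed areas 735.81 mm² minus the doubly-counted overlap 160.94 mm² gives 574.86 mm² — area = 574.86 mm². So its area = 574.86 mm². Layer 26 is larger (574.86 vs 294.00 mm²).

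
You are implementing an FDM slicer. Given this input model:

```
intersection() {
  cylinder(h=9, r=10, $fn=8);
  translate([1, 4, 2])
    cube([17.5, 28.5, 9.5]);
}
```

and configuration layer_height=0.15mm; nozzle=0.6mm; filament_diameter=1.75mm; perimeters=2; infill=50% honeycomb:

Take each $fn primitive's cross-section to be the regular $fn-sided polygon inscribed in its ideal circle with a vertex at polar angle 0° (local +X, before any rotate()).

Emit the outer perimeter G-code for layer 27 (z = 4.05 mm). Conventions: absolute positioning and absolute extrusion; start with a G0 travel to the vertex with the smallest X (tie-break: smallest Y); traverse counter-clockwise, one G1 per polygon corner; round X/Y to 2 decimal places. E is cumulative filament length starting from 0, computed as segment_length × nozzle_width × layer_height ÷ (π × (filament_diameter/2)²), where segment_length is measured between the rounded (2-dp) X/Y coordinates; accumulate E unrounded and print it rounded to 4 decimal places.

At z = 4.05 mm: the cylinder: section is a regular 8-gon, circumradius r=10; the cube at (1, 4) is present — its section is the full 17.5×28.5 rectangle; Keeping only the common overlap: the 17.5×28.5 cube at (1, 4) partially overlaps the r=10 cylinder; clipping to the common part keeps 28.23 mm² — 1 connected region. The outline is a single polygon with 4 vertices. Extrusion per mm of travel: 0.6 × 0.15 / (π × 0.875²) = 0.037418. Accumulating E over each segment gives final E = 0.8540.

G0 X1.00 Y4.00 Z4.05
G1 X8.34 Y4.00 E0.2746
G1 X7.07 Y7.07 E0.3990
G1 X1.00 Y9.59 E0.6449
G1 X1.00 Y4.00 E0.8540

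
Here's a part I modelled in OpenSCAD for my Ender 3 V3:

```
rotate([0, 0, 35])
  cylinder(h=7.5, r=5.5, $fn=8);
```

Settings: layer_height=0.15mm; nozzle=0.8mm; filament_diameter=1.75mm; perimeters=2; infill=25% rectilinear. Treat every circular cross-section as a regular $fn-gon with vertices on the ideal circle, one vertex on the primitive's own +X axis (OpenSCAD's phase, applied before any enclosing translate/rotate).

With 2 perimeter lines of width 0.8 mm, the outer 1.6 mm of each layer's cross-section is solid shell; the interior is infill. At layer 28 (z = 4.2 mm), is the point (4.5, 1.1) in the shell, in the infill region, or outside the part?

At z = 4.2 mm: the r=5.5 cylinder gives a regular 8-gon of circumradius 5.5 (constant along its height); (rotated 35° about Z; rotation is an isometry so areas/perimeters/island counts are preserved). Overall, the cross-section is a single solid region. Undo the 35° rotation: the query point maps to (4.317, -1.680) in the un-rotated model frame. The nearest boundary edge runs (3.89, -3.89)→(5.50, 0.00); distance from the point to it = 0.45 mm. The point is inside the cross-section, 0.45 mm from the nearest boundary — within the 1.6 mm shell band (2 × 0.8).

shell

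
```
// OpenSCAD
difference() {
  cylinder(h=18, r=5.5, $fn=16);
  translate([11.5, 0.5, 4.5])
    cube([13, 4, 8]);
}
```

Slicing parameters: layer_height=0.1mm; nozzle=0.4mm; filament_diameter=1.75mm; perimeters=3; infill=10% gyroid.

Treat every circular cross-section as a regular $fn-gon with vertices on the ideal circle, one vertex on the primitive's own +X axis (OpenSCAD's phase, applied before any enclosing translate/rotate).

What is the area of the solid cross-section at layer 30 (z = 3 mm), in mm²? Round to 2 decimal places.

92.61 mm²

At z = 3 mm: the r=5.5 cylinder contributes a regular 16-gon of circumradius 5.5 (area = (16/2)·5.500²·sin(360°/16) = 92.61 mm²); the cube at (11.5, 0.5) is absent (z outside [4.5, 12.5]); After the difference (first − rest): none of the subtracted shapes is present at this height, so the r=5.5 cylinder is unchanged — area = 92.61 mm². Overall, the cross-section is a single solid region. Net area = 92.61 mm².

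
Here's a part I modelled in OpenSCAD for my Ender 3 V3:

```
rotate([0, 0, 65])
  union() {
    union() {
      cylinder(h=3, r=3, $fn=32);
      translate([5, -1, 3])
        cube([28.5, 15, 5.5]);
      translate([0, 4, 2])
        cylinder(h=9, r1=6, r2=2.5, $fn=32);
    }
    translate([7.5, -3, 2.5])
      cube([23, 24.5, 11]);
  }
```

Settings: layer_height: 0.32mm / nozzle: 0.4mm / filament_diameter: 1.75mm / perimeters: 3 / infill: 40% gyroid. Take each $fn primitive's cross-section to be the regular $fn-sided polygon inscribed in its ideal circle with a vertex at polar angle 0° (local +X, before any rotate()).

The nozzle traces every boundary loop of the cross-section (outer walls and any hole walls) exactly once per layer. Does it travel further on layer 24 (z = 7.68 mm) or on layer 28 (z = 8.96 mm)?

layer 24 (z = 7.68 mm)

Layer 24 (z = 7.68): the cylinder is absent (z outside [0, 3]); the cube at (5, -1) is present — its section is the full 28.5×15 rectangle (perimeter 87.00 mm); the cone at (0, 4): at t=0.631 of its height the radius interpolates to r₁+(r₂−r₁)t = 3.791, giving a regular 32-gon of that circumradius (perimeter = 2·32·3.791·sin(180°/32) = 23.78 mm); Combining (union): the 2 present regions are separate (no shared area or edge), so areas and boundary lengths simply add and each stays a separate island — boundary = 110.78 mm; the cube at (7.5, -3) is present — its section is the full 23×24.5 rectangle (perimeter 95.00 mm); Taking the union: the regions partially overlap (shared area 345.00 mm²), so the edge portions inside another operand are dropped and the merged outline is re-measured after clipping — boundary = 129.78 mm; (whole slice rotated 65° about Z — lengths, areas and connectivity unchanged). So its perimeter = 129.78 mm. Layer 28 (z = 8.96): the cylinder is not intersected at this z (z outside [0, 3]); the cube at (5, -1) is not intersected at this z (z outside [3, 8.5]); the cone at (0, 4) contributes a regular 32-gon of circumradius 3.293 (interpolated between r1=6 and r2=2.5 at t=0.773) (perimeter = 2·32·3.293·sin(180°/32) = 20.66 mm); Combining (union): only the cone at (0, 4) is present, so the union is just that shape — boundary = 20.66 mm; the 23×24.5 cube at (7.5, -3) contributes its full rectangle (perimeter 95.00 mm); Combining (union): the 2 present regions are separate (no shared area or edge), so areas and boundary lengths simply add and each stays a separate island — boundary = 115.66 mm; (rotated 65° about Z; rotation is an isometry so areas/perimeters/island counts are preserved). So its perimeter = 115.66 mm. Layer 24 is larger (129.78 vs 115.66 mm).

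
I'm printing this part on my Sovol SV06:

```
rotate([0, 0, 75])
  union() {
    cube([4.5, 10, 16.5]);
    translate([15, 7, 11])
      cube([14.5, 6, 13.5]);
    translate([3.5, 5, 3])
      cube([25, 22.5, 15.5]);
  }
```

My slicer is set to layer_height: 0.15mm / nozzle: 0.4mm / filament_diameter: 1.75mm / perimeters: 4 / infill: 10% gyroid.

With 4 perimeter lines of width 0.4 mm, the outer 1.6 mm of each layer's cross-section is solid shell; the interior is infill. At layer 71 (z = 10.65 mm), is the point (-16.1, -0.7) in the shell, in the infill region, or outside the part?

outside

At z = 10.65 mm: the cube is present — its section is the full 4.5×10 rectangle; the cube at (15, 7) is not intersected at this z (z outside [11, 24.5]); the 25×22.5 cube at (3.5, 5) contributes its full rectangle; Taking the union: the regions partially overlap (shared area 5.00 mm²), so overlapping operands fuse into one piece — 1 connected region; (whole slice rotated 75° about Z — lengths, areas and connectivity unchanged). Overall, the cross-section is a single solid region. Undo the 75° rotation: the query point maps to (-4.843, 15.370) in the un-rotated model frame. The nearest boundary edge runs (0.00, 0.00)→(0.00, 10.00); distance from the point to it = 7.23 mm. The point is not inside any of the regions above, so it lies outside the cross-section (7.23 mm from the nearest boundary).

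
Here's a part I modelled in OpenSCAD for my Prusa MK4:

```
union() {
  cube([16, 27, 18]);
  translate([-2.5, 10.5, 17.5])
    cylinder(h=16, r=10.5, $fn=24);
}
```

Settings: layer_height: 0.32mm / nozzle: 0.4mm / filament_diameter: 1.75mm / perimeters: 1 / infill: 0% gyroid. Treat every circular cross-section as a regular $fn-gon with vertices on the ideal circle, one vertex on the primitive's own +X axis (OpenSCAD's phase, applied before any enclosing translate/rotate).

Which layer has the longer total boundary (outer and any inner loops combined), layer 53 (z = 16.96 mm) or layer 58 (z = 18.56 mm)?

layer 53 (z = 16.96 mm)

Layer 53 (z = 16.96): the 16×27 cube contributes its full rectangle (perimeter 86.00 mm); the cylinder at (-2.5, 10.5) is absent (z outside [17.5, 33.5]); Combining (union): only the 16×27 cube is present, so the union is just that shape — boundary = 86.00 mm. So its perimeter = 86.00 mm. Layer 58 (z = 18.56): the cube is absent (z outside [0, 18]); the r=10.5 cylinder at (-2.5, 10.5) gives a regular 24-gon of circumradius 10.5 (constant along its height) (perimeter = 2·24·10.500·sin(180°/24) = 65.79 mm); Merging all regions: only the r=10.5 cylinder at (-2.5, 10.5) is present, so the union is just that shape — boundary = 65.79 mm. So its perimeter = 65.79 mm. Layer 53 is larger (86.00 vs 65.79 mm).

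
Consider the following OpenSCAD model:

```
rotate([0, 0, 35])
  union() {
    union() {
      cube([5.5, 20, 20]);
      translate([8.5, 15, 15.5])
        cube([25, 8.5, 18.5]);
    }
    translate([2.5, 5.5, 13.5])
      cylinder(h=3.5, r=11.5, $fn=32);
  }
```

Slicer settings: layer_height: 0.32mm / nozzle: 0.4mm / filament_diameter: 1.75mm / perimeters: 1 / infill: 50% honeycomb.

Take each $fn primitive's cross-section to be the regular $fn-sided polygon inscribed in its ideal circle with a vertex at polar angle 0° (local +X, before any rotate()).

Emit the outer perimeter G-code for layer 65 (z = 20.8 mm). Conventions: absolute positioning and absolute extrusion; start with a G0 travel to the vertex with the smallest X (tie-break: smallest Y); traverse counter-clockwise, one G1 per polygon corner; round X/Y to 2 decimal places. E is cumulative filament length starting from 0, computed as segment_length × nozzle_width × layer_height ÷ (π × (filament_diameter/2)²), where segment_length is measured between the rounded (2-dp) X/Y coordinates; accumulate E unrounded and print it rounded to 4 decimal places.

G0 X-6.52 Y24.13 Z20.80
G1 X-1.64 Y17.16 E0.4528
G1 X18.84 Y31.50 E1.7833
G1 X13.96 Y38.46 E2.2356
G1 X-6.52 Y24.13 E3.5658

At z = 20.8 mm: the cube is absent (z outside [0, 20]); the cube at (8.5, 15) is present — its section is the full 25×8.5 rectangle; Merging all regions: only the 25×8.5 cube at (8.5, 15) is present, so the union is just that shape — 1 connected region; the cylinder at (2.5, 5.5) does not reach this height (z outside [13.5, 17]); Taking the union: only that combined region is present, so the union is just that shape — 1 connected region; (whole slice rotated 35° about Z — lengths, areas and connectivity unchanged). The outline is a single polygon with 4 vertices. Extrusion per mm of travel: 0.4 × 0.32 / (π × 0.875²) = 0.053216. Accumulating E over each segment gives final E = 3.5658.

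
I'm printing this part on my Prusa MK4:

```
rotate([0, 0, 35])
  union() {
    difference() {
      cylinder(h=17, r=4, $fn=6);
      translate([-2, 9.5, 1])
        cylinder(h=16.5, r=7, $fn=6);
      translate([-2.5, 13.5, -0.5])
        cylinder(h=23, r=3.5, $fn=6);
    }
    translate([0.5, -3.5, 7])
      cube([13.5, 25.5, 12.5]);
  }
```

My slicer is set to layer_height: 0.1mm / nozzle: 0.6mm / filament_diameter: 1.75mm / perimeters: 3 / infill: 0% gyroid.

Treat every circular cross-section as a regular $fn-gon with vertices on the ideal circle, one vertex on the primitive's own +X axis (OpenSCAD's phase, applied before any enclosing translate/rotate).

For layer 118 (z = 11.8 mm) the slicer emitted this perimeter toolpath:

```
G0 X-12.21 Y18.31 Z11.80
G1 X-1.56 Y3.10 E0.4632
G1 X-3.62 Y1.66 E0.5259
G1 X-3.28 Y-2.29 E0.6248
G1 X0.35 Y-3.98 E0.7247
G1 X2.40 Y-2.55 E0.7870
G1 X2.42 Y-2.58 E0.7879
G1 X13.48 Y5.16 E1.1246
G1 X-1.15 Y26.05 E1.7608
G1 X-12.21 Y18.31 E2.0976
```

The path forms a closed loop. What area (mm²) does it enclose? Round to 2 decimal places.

Apply the shoelace formula to the sequence of (X, Y) vertices; enclosed area = 368.47 mm².

368.47 mm²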